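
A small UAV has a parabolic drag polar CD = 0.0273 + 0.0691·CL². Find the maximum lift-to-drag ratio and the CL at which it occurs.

For CD = CD0 + K·CL², (L/D)max occurs at CL* = √(CD0/K) and equals 1/(2√(K·CD0)).
(L/D)max = 1/(2√(0.0691 × 0.0273)) = 1/(2 × 0.04343) = 11.5
CL* = √(0.0273/0.0691) = 0.629

(L/D)max = 11.5, at CL = 0.629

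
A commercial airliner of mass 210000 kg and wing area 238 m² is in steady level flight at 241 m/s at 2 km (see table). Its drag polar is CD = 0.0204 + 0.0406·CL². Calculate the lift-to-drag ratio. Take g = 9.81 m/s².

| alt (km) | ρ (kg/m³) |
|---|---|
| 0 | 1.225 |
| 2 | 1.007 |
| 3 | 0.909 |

L/D = 12.4

At 2 km, from the table: ρ = 1.007 kg/m³.
Level flight ⇒ L = W = m·g = 210000 × 9.81 = 2.0601×10^6 N.
q = ½ρv² = ½ × 1.007 × 241² = 29240 Pa.
Required CL = L/(qS) = 2.0601×10^6/(29240·238) = 0.296.
CD = 0.0204 + 0.0406 × 0.296² = 0.02396.
L/D = CL/CD = 0.296 / 0.02396 = 12.4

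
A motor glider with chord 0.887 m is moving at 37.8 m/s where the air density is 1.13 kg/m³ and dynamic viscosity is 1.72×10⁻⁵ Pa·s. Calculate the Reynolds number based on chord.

Re = ρ·v·c/μ = 1.13 × 37.8 × 0.887 / (1.72×10⁻⁵) = 2.2×10^6

Re = 2.2×10^6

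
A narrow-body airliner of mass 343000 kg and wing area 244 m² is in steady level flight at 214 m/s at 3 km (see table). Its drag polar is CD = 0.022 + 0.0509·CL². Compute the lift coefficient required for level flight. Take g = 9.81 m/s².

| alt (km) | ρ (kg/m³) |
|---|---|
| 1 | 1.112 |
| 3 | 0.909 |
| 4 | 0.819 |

CL = 0.663

At 3 km, from the table: ρ = 0.909 kg/m³.
In steady level flight, lift balances weight: W = mg = 343000 × 9.81 = 3.3648×10^6 N.
q = ½ρv² = ½ × 0.909 × 214² = 20810 Pa.
CL = 2W/(ρv²S) = 2×3.3648×10^6/(0.909×214²×244) = 0.6625.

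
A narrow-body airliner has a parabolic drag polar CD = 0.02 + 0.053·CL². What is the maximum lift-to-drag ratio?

For CD = CD0 + K·CL², (L/D)max occurs at CL* = √(CD0/K) and equals 1/(2√(K·CD0)).
(L/D)max = 1/(2√(0.053 × 0.02)) = 1/(2 × 0.03256) = 15.4

(L/D)max = 15.4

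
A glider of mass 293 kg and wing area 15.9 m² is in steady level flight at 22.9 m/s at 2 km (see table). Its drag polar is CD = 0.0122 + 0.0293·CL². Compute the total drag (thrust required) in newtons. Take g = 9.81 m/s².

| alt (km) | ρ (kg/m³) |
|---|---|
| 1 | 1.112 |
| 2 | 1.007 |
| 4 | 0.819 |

At 2 km, from the table: ρ = 1.007 kg/m³.
Weight W = mg = 293 × 9.81 = 2874.3 N; in level flight L = W.
q = ½ρv² = ½ × 1.007 × 22.9² = 264 Pa.
Required CL = L/(qS) = 2874.3/(264·15.9) = 0.6847.
CD = 0.0122 + 0.0293 × 0.6847² = 0.02593.
D = q·S·CD = 264 × 15.9 × 0.02593 = 108.9 N

D = 109 N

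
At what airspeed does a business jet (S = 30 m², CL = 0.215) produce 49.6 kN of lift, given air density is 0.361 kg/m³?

L = ½ρv²S·CL ⇒ v = √(2L/(ρ·S·CL))
v = √(2 × 49600 / (0.361 × 30 × 0.215)) = √42600 = 206 m/s

v = 206 m/s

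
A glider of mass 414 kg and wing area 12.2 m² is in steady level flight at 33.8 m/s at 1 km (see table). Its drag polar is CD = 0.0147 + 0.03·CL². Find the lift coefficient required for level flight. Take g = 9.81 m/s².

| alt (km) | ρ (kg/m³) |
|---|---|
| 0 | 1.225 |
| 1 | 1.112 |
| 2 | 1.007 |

CL = 0.524

At 1 km, from the table: ρ = 1.112 kg/m³.
Weight W = mg = 414 × 9.81 = 4061.3 N; in level flight L = W.
Dynamic pressure q = 0.5 × 1.112 × 33.8² = 635.2 Pa.
Required CL = L/(qS) = 4061.3/(635.2·12.2) = 0.5241.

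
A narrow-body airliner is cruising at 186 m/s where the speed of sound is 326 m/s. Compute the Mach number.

M = 0.571

M = v/a = 186 / 326 = 0.571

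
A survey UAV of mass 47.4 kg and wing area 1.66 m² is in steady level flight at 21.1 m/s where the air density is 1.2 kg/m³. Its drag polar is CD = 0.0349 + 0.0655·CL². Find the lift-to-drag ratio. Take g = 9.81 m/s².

L/D = 9.81

Weight W = mg = 47.4 × 9.81 = 464.99 N; in level flight L = W.
Dynamic pressure q = 0.5 × 1.2 × 21.1² = 267.1 Pa.
CL = W/(q·S) = 464.99 / (267.1 × 1.66) = 1.049.
CD = 0.0349 + 0.0655 × 1.049² = 0.1069.
L/D = CL/CD = 1.049 / 0.1069 = 9.81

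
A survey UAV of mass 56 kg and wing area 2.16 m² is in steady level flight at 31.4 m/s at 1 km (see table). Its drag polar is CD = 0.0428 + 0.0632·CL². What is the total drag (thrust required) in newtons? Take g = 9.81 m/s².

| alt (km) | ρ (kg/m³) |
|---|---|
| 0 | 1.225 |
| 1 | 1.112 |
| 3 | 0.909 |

D = 66.8 N

At 1 km, from the table: ρ = 1.112 kg/m³.
In steady level flight, lift balances weight: W = mg = 56 × 9.81 = 549.36 N.
q = ½ρv² = ½ × 1.112 × 31.4² = 548.2 Pa.
CL = W/(q·S) = 549.36 / (548.2 × 2.16) = 0.4639.
CD = 0.0428 + 0.0632 × 0.4639² = 0.0564.
D = q·S·CD = 548.2 × 2.16 × 0.0564 = 66.79 N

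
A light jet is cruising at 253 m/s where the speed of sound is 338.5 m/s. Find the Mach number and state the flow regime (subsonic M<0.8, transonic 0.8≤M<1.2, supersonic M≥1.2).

M = v/a = 253 / 338.5 = 0.747
M = 0.747 → subsonic.

M = 0.747 (subsonic)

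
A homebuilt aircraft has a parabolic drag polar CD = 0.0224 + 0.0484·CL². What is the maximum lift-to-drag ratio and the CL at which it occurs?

For CD = CD0 + K·CL², (L/D)max occurs at CL* = √(CD0/K) and equals 1/(2√(K·CD0)).
(L/D)max = 1/(2√(0.0484 × 0.0224)) = 1/(2 × 0.03293) = 15.2
CL* = √(0.0224/0.0484) = 0.68

(L/D)max = 15.2, at CL = 0.68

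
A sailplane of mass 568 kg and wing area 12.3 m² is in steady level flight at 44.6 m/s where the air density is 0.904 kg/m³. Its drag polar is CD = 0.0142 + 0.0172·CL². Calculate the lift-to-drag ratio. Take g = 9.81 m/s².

L/D = 27.1

Level flight ⇒ L = W = m·g = 568 × 9.81 = 5572.1 N.
Dynamic pressure q = 0.5 × 0.904 × 44.6² = 899.1 Pa.
CL = 2W/(ρv²S) = 2×5572.1/(0.904×44.6²×12.3) = 0.5039.
CD = 0.0142 + 0.0172 × 0.5039² = 0.01857.
L/D = CL/CD = 0.5039 / 0.01857 = 27.1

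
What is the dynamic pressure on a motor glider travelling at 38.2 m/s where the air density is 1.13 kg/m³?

q = ½ρv² = ½ × 1.13 × 38.2² = 824 Pa

q = 824 Pa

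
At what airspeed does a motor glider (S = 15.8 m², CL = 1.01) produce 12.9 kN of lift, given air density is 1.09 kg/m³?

v = 38.5 m/s

L = ½ρv²S·CL ⇒ v = √(2L/(ρ·S·CL))
v = √(2 × 12900 / (1.09 × 15.8 × 1.01)) = √1483 = 38.5 m/s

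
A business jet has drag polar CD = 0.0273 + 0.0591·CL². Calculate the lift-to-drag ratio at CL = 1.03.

L/D = 11.4

CD = 0.0273 + 0.0591 × 1.03² = 0.09
L/D = CL/CD = 1.03 / 0.09 = 11.4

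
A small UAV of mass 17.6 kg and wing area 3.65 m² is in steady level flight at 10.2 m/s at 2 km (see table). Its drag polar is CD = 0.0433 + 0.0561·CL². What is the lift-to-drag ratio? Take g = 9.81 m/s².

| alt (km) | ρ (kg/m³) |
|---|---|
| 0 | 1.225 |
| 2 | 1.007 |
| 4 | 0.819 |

L/D = 10.1

At 2 km, from the table: ρ = 1.007 kg/m³.
Weight W = mg = 17.6 × 9.81 = 172.66 N; in level flight L = W.
Dynamic pressure q = 0.5 × 1.007 × 10.2² = 52.38 Pa.
CL = 2W/(ρv²S) = 2×172.66/(1.007×10.2²×3.65) = 0.903.
CD = 0.0433 + 0.0561 × 0.903² = 0.08904.
L/D = CL/CD = 0.903 / 0.08904 = 10.1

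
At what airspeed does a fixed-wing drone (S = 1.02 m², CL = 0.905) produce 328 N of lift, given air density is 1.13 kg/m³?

v = 25.1 m/s

L = ½ρv²S·CL ⇒ v = √(2L/(ρ·S·CL))
v = √(2 × 328 / (1.13 × 1.02 × 0.905)) = √628.9 = 25.1 m/s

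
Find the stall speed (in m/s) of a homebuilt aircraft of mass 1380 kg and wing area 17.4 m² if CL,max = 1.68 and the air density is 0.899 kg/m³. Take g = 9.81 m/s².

Stall occurs when L = W at CL,max. W = mg = 1380 × 9.81 = 13540 N.
From L = ½ρV²S·CL,max = W: V_stall = √(2W/(ρSCL,max)) = √(2·13540/(0.899·17.4·1.68))
V_stall = √1030 = 32.1 m/s

V_stall = 32.1 m/s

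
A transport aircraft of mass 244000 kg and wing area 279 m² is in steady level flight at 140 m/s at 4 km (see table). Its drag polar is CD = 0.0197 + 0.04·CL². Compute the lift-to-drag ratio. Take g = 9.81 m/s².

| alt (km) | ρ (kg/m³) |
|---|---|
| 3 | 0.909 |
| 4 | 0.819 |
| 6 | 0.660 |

At 4 km, from the table: ρ = 0.819 kg/m³.
Weight W = mg = 244000 × 9.81 = 2.3936×10^6 N; in level flight L = W.
q = ½ρv² = ½ × 0.819 × 140² = 8026 Pa.
Required CL = L/(qS) = 2.3936×10^6/(8026·279) = 1.069.
CD = 0.0197 + 0.04 × 1.069² = 0.0654.
L/D = CL/CD = 1.069 / 0.0654 = 16.3

L/D = 16.3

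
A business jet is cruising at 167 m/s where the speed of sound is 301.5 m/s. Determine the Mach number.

M = 0.554

M = v/a = 167 / 301.5 = 0.554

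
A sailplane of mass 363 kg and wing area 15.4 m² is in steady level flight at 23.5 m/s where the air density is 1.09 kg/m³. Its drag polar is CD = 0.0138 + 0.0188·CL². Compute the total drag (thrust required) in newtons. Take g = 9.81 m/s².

D = 115 N

Weight W = mg = 363 × 9.81 = 3561 N; in level flight L = W.
q = ½ρv² = ½ × 1.09 × 23.5² = 301 Pa.
CL = 2W/(ρv²S) = 2×3561/(1.09×23.5²×15.4) = 0.7683.
CD = 0.0138 + 0.0188 × 0.7683² = 0.0249.
D = q·S·CD = 301 × 15.4 × 0.0249 = 115.4 N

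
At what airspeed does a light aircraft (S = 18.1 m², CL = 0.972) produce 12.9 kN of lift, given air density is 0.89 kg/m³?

L = ½ρv²S·CL ⇒ v = √(2L/(ρ·S·CL))
v = √(2 × 12900 / (0.89 × 18.1 × 0.972)) = √1648 = 40.6 m/s

v = 40.6 m/s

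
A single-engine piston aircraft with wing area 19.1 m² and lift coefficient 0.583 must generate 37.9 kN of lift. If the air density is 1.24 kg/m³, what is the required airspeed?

L = ½ρv²S·CL ⇒ v = √(2L/(ρ·S·CL))
v = √(2 × 37900 / (1.24 × 19.1 × 0.583)) = √5490 = 74.1 m/s

v = 74.1 m/s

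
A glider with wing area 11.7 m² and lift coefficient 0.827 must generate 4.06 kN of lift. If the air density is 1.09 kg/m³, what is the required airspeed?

v = 27.7 m/s

L = ½ρv²S·CL ⇒ v = √(2L/(ρ·S·CL))
v = √(2 × 4060 / (1.09 × 11.7 × 0.827)) = √769.9 = 27.7 m/s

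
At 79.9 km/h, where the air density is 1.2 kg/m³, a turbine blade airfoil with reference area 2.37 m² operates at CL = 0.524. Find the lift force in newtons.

L = 367 N

Convert speed: v = 79.9 km/h ÷ 3.6 = 22.19 m/s.
Dynamic pressure q = ½ρv² = ½ × 1.2 × 22.19² = 295.6 Pa.
L = q·S·CL = 295.6 × 2.37 × 0.524 = 367 N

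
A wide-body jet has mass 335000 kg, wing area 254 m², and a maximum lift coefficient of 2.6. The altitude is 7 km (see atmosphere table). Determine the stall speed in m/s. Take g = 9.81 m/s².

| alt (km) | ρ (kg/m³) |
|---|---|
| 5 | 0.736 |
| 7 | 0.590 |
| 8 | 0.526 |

V_stall = 130 m/s

At 7 km, from the table: ρ = 0.590 kg/m³.
Stall occurs when L = W at CL,max. W = mg = 335000 × 9.81 = 3.286×10^6 N.
From L = ½ρV²S·CL,max = W: V_stall = √(2W/(ρSCL,max)) = √(2·3.286×10^6/(0.59·254·2.6))
V_stall = √16870 = 130 m/s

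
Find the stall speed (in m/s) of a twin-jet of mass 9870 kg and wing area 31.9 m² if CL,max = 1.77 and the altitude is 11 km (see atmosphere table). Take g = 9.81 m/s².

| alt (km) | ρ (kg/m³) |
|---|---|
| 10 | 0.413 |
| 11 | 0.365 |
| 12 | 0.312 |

At 11 km, from the table: ρ = 0.365 kg/m³.
Stall occurs when L = W at CL,max. W = mg = 9870 × 9.81 = 96820 N.
From L = ½ρV²S·CL,max = W: V_stall = √(2W/(ρSCL,max)) = √(2·96820/(0.365·31.9·1.77))
V_stall = √9396 = 96.9 m/s

V_stall = 96.9 m/s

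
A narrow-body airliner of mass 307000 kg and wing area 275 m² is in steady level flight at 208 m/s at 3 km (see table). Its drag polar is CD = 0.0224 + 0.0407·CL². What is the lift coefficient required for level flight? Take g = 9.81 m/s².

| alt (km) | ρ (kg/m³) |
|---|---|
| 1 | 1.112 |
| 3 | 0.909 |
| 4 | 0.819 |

CL = 0.557

At 3 km, from the table: ρ = 0.909 kg/m³.
Weight W = mg = 307000 × 9.81 = 3.0117×10^6 N; in level flight L = W.
Dynamic pressure q = 0.5 × 0.909 × 208² = 19660 Pa.
Required CL = L/(qS) = 3.0117×10^6/(19660·275) = 0.5569.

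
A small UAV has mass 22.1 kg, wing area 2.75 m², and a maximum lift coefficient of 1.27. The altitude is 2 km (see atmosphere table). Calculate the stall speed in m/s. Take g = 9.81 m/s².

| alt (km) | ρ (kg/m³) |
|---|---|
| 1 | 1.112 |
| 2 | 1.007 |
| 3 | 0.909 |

At 2 km, from the table: ρ = 1.007 kg/m³.
Stall occurs when L = W at CL,max. W = mg = 22.1 × 9.81 = 216.8 N.
V_stall = √(2W/(ρ·S·CL,max)) = √(2 × 216.8 / (1.007 × 2.75 × 1.27))
V_stall = √123.3 = 11.1 m/s

V_stall = 11.1 m/s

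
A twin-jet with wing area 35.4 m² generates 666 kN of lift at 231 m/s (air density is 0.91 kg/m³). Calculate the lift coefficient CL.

CL = 0.775

From L = ½ρv²S·CL, rearranging gives CL = 2L/(ρv²S).
CL = 2 × 6.66×10^5 / (0.91 × 231² × 35.4) = 0.775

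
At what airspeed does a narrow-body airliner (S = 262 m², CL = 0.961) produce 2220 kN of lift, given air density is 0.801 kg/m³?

L = ½ρv²S·CL ⇒ v = √(2L/(ρ·S·CL))
v = √(2 × 2.22×10^6 / (0.801 × 262 × 0.961)) = √22020 = 148 m/s

v = 148 m/s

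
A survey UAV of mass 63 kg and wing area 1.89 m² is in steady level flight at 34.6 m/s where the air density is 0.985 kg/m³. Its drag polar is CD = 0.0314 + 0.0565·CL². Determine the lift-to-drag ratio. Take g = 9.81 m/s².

Level flight ⇒ L = W = m·g = 63 × 9.81 = 618.03 N.
Dynamic pressure q = 0.5 × 0.985 × 34.6² = 589.6 Pa.
CL = W/(q·S) = 618.03 / (589.6 × 1.89) = 0.5546.
CD = 0.0314 + 0.0565 × 0.5546² = 0.04878.
L/D = CL/CD = 0.5546 / 0.04878 = 11.4

L/D = 11.4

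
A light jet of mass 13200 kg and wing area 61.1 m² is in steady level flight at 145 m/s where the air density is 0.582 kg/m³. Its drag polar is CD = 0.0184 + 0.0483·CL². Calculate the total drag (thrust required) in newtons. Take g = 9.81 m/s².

D = 9040 N

Level flight ⇒ L = W = m·g = 13200 × 9.81 = 1.2949×10^5 N.
Dynamic pressure q = 0.5 × 0.582 × 145² = 6118 Pa.
Required CL = L/(qS) = 1.2949×10^5/(6118·61.1) = 0.3464.
CD = 0.0184 + 0.0483 × 0.3464² = 0.0242.
D = q·S·CD = 6118 × 61.1 × 0.0242 = 9045 N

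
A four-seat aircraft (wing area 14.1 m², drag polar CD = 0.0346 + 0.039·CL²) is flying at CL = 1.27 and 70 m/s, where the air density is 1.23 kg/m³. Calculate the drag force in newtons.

CD = 0.0346 + 0.039 × 1.27² = 0.0975
D = ½ρv²S·CD = ½ × 1.23 × 70² × 14.1 × 0.0975 = 4140 N

D = 4140 N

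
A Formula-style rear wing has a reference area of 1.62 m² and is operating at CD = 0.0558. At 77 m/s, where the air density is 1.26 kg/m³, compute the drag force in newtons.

D = 338 N

D = ½ρv²S·CD = ½ × 1.26 × 77² × 1.62 × 0.0558 = 338 N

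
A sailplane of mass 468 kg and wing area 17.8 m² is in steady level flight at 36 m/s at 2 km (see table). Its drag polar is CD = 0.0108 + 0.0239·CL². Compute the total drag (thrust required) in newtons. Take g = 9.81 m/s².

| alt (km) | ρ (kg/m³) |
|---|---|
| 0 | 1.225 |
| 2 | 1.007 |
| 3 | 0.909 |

At 2 km, from the table: ρ = 1.007 kg/m³.
Level flight ⇒ L = W = m·g = 468 × 9.81 = 4591.1 N.
q = ½ρv² = ½ × 1.007 × 36² = 652.5 Pa.
CL = W/(q·S) = 4591.1 / (652.5 × 17.8) = 0.3953.
CD = 0.0108 + 0.0239 × 0.3953² = 0.01453.
D = q·S·CD = 652.5 × 17.8 × 0.01453 = 168.8 N

D = 169 N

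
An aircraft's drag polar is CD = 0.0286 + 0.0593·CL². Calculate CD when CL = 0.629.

CD = 0.0521

CD = 0.0286 + 0.0593 × 0.629² = 0.0286 + 0.02346 = 0.0521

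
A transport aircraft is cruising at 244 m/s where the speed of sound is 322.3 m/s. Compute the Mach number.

M = 0.757

M = v/a = 244 / 322.3 = 0.757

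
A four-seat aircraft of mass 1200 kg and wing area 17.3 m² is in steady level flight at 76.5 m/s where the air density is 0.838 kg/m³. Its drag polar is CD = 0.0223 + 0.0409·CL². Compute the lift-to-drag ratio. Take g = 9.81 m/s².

L/D = 10.9

Level flight ⇒ L = W = m·g = 1200 × 9.81 = 11772 N.
Dynamic pressure q = 0.5 × 0.838 × 76.5² = 2452 Pa.
CL = W/(q·S) = 11772 / (2452 × 17.3) = 0.2775.
CD = 0.0223 + 0.0409 × 0.2775² = 0.02545.
L/D = CL/CD = 0.2775 / 0.02545 = 10.9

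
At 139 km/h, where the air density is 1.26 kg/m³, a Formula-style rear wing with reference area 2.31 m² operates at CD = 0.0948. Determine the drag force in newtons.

Convert speed: v = 139 km/h ÷ 3.6 = 38.61 m/s.
Dynamic pressure q = ½ρv² = ½ × 1.26 × 38.61² = 939.2 Pa.
D = q·S·CD = 939.2 × 2.31 × 0.0948 = 206 N

D = 206 N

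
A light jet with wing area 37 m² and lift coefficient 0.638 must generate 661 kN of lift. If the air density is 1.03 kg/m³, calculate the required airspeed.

L = ½ρv²S·CL ⇒ v = √(2L/(ρ·S·CL))
v = √(2 × 6.61×10^5 / (1.03 × 37 × 0.638)) = √54370 = 233 m/s

v = 233 m/s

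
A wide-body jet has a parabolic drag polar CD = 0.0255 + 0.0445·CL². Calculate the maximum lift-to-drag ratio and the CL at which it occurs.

(L/D)max = 14.8, at CL = 0.757

For CD = CD0 + K·CL², (L/D)max occurs at CL* = √(CD0/K) and equals 1/(2√(K·CD0)).
(L/D)max = 1/(2√(0.0445 × 0.0255)) = 1/(2 × 0.03369) = 14.8
CL* = √(0.0255/0.0445) = 0.757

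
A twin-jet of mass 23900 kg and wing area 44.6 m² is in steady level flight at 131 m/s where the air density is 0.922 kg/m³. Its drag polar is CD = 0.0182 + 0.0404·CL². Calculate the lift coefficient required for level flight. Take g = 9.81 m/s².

Weight W = mg = 23900 × 9.81 = 2.3446×10^5 N; in level flight L = W.
Dynamic pressure q = 0.5 × 0.922 × 131² = 7911 Pa.
CL = 2W/(ρv²S) = 2×2.3446×10^5/(0.922×131²×44.6) = 0.6645.

CL = 0.664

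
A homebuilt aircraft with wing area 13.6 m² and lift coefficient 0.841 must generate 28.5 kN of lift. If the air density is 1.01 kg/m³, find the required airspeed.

L = ½ρv²S·CL ⇒ v = √(2L/(ρ·S·CL))
v = √(2 × 28500 / (1.01 × 13.6 × 0.841)) = √4934 = 70.2 m/s

v = 70.2 m/s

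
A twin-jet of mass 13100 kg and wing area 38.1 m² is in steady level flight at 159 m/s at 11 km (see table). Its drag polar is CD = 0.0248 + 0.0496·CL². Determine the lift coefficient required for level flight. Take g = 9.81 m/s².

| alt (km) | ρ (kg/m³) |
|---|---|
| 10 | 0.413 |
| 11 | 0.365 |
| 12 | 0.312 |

CL = 0.731

At 11 km, from the table: ρ = 0.365 kg/m³.
Level flight ⇒ L = W = m·g = 13100 × 9.81 = 1.2851×10^5 N.
Dynamic pressure q = 0.5 × 0.365 × 159² = 4614 Pa.
CL = W/(q·S) = 1.2851×10^5 / (4614 × 38.1) = 0.7311.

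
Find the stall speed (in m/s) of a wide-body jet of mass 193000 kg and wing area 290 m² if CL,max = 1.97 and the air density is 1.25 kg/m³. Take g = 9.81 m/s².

V_stall = 72.8 m/s

At stall, lift equals weight: L = W = m·g = 193000 × 9.81 = 1.893×10^6 N.
V_stall = √(2W/(ρ·S·CL,max)) = √(2 × 1.893×10^6 / (1.25 × 290 × 1.97))
V_stall = √5303 = 72.8 m/s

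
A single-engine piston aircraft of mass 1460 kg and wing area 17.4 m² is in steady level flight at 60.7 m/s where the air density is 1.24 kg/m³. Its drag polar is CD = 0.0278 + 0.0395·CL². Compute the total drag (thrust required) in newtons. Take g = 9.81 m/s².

D = 1310 N

In steady level flight, lift balances weight: W = mg = 1460 × 9.81 = 14323 N.
q = ½ρv² = ½ × 1.24 × 60.7² = 2284 Pa.
CL = W/(q·S) = 14323 / (2284 × 17.4) = 0.3603.
CD = 0.0278 + 0.0395 × 0.3603² = 0.03293.
D = q·S·CD = 2284 × 17.4 × 0.03293 = 1309 N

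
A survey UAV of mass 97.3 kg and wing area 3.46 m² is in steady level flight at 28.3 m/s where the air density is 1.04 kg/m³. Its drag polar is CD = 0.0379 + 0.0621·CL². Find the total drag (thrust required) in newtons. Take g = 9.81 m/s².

In steady level flight, lift balances weight: W = mg = 97.3 × 9.81 = 954.51 N.
q = ½ρv² = ½ × 1.04 × 28.3² = 416.5 Pa.
Required CL = L/(qS) = 954.51/(416.5·3.46) = 0.6624.
CD = 0.0379 + 0.0621 × 0.6624² = 0.06515.
D = q·S·CD = 416.5 × 3.46 × 0.06515 = 93.88 N

D = 93.9 N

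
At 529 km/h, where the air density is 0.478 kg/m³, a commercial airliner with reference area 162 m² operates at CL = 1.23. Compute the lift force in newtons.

Convert speed: v = 529 km/h ÷ 3.6 = 146.9 m/s.
L = ½ρv²S·CL = ½ × 0.478 × 146.9² × 162 × 1.23 = 1.03×10^6 N ≈ 1030 kN

L = 1.03×10^6 N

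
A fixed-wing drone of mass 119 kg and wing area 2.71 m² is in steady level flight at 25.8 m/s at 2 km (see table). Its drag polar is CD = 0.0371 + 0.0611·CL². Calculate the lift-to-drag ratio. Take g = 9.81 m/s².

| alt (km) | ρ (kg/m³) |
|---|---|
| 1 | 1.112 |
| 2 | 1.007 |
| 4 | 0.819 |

L/D = 9.31

At 2 km, from the table: ρ = 1.007 kg/m³.
In steady level flight, lift balances weight: W = mg = 119 × 9.81 = 1167.4 N.
Dynamic pressure q = 0.5 × 1.007 × 25.8² = 335.1 Pa.
Required CL = L/(qS) = 1167.4/(335.1·2.71) = 1.285.
CD = 0.0371 + 0.0611 × 1.285² = 0.138.
L/D = CL/CD = 1.285 / 0.138 = 9.31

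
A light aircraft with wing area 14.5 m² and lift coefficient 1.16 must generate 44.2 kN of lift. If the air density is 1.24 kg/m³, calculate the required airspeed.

v = 65.1 m/s

L = ½ρv²S·CL ⇒ v = √(2L/(ρ·S·CL))
v = √(2 × 44200 / (1.24 × 14.5 × 1.16)) = √4238 = 65.1 m/s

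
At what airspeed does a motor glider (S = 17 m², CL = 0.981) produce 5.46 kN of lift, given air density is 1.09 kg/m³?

L = ½ρv²S·CL ⇒ v = √(2L/(ρ·S·CL))
v = √(2 × 5460 / (1.09 × 17 × 0.981)) = √600.7 = 24.5 m/s

v = 24.5 m/s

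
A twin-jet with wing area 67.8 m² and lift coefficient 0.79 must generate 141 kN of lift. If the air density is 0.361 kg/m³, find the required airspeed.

L = ½ρv²S·CL ⇒ v = √(2L/(ρ·S·CL))
v = √(2 × 1.41×10^5 / (0.361 × 67.8 × 0.79)) = √14580 = 121 m/s

v = 121 m/s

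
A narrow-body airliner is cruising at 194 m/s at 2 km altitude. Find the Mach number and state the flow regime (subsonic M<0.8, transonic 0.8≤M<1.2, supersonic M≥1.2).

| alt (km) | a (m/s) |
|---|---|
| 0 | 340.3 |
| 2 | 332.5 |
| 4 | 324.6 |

At 2 km, from the table: a = 332.5 m/s.
M = v/a = 194 / 332.5 = 0.583
M = 0.583 → subsonic.

M = 0.583 (subsonic)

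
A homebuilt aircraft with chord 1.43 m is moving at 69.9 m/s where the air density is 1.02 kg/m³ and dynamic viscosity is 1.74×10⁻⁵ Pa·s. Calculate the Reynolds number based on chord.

Re = ρ·v·c/μ = 1.02 × 69.9 × 1.43 / (1.74×10⁻⁵) = 5.86×10^6

Re = 5.86×10^6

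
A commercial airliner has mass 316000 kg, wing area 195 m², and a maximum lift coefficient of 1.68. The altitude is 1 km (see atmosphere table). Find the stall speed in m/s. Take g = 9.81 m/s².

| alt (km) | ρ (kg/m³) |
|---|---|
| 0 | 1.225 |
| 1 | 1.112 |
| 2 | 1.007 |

V_stall = 130 m/s

At 1 km, from the table: ρ = 1.112 kg/m³.
At stall, lift equals weight: L = W = m·g = 316000 × 9.81 = 3.1×10^6 N.
V_stall = √(2W/(ρ·S·CL,max)) = √(2 × 3.1×10^6 / (1.112 × 195 × 1.68))
V_stall = √17020 = 130 m/s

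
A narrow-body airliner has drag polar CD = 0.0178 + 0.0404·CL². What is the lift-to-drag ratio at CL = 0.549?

L/D = 18.3

CD = 0.0178 + 0.0404 × 0.549² = 0.02998
L/D = CL/CD = 0.549 / 0.02998 = 18.3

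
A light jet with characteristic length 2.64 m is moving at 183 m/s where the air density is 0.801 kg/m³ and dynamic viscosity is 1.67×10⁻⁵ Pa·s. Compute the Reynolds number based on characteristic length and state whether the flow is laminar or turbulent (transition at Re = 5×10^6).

Re = 2.32×10^7 (turbulent)

Re = ρ·v·c/μ = 0.801 × 183 × 2.64 / (1.67×10⁻⁵) = 2.32×10^7
Since 2.32×10^7 > 5×10^6, the flow is turbulent.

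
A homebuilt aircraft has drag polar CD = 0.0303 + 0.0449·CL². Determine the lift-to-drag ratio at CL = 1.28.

L/D = 12.3

CD = 0.0303 + 0.0449 × 1.28² = 0.1039
L/D = CL/CD = 1.28 / 0.1039 = 12.3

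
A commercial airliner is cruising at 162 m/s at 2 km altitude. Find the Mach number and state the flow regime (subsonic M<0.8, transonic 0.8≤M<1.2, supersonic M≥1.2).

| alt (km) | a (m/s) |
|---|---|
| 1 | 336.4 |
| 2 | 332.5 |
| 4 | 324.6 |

At 2 km, from the table: a = 332.5 m/s.
M = v/a = 162 / 332.5 = 0.487
M = 0.487 → subsonic.

M = 0.487 (subsonic)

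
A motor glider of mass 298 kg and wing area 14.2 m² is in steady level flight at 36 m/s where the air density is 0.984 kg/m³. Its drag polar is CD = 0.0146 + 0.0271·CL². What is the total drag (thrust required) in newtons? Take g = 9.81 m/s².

Level flight ⇒ L = W = m·g = 298 × 9.81 = 2923.4 N.
q = ½ρv² = ½ × 0.984 × 36² = 637.6 Pa.
Required CL = L/(qS) = 2923.4/(637.6·14.2) = 0.3229.
CD = 0.0146 + 0.0271 × 0.3229² = 0.01743.
D = q·S·CD = 637.6 × 14.2 × 0.01743 = 157.8 N

D = 158 N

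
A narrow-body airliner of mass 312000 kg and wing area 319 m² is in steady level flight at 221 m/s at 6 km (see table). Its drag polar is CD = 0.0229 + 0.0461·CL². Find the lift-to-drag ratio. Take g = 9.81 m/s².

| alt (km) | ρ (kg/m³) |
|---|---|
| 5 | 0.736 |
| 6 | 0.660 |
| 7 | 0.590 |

L/D = 15.2

At 6 km, from the table: ρ = 0.660 kg/m³.
In steady level flight, lift balances weight: W = mg = 312000 × 9.81 = 3.0607×10^6 N.
q = ½ρv² = ½ × 0.66 × 221² = 16120 Pa.
Required CL = L/(qS) = 3.0607×10^6/(16120·319) = 0.5953.
CD = 0.0229 + 0.0461 × 0.5953² = 0.03924.
L/D = CL/CD = 0.5953 / 0.03924 = 15.2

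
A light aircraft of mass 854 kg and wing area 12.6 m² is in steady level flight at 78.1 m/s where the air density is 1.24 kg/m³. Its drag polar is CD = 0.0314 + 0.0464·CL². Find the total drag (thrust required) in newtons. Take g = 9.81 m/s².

D = 1560 N

Level flight ⇒ L = W = m·g = 854 × 9.81 = 8377.7 N.
q = ½ρv² = ½ × 1.24 × 78.1² = 3782 Pa.
Required CL = L/(qS) = 8377.7/(3782·12.6) = 0.1758.
CD = 0.0314 + 0.0464 × 0.1758² = 0.03283.
D = q·S·CD = 3782 × 12.6 × 0.03283 = 1565 N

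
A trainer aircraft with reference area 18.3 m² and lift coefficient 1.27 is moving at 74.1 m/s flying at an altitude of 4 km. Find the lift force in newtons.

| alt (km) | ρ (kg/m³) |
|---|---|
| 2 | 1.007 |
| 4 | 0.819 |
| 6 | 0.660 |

At 4 km, from the table: ρ = 0.819 kg/m³.
Dynamic pressure q = ½ρv² = ½ × 0.819 × 74.1² = 2248 Pa.
L = q·S·CL = 2248 × 18.3 × 1.27 = 52300 N ≈ 52.3 kN

L = 52300 N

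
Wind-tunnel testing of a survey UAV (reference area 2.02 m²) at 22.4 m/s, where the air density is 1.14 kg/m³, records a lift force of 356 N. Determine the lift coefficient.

From L = ½ρv²S·CL, rearranging gives CL = 2L/(ρv²S).
CL = 2 × 356 / (1.14 × 22.4² × 2.02) = 0.616

CL = 0.616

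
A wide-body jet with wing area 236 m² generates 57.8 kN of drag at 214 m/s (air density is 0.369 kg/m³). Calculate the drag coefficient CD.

From D = ½ρv²S·CD, rearranging gives CD = 2D/(ρv²S).
CD = 2 × 57800 / (0.369 × 214² × 236) = 0.029

CD = 0.029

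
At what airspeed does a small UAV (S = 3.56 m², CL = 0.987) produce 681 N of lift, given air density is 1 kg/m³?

L = ½ρv²S·CL ⇒ v = √(2L/(ρ·S·CL))
v = √(2 × 681 / (1 × 3.56 × 0.987)) = √387.6 = 19.7 m/s

v = 19.7 m/s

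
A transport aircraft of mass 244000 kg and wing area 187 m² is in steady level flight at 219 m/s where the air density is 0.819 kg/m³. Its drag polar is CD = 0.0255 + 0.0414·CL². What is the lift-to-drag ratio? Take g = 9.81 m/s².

L/D = 15.1

Weight W = mg = 244000 × 9.81 = 2.3936×10^6 N; in level flight L = W.
Dynamic pressure q = 0.5 × 0.819 × 219² = 19640 Pa.
CL = W/(q·S) = 2.3936×10^6 / (19640 × 187) = 0.6517.
CD = 0.0255 + 0.0414 × 0.6517² = 0.04309.
L/D = CL/CD = 0.6517 / 0.04309 = 15.1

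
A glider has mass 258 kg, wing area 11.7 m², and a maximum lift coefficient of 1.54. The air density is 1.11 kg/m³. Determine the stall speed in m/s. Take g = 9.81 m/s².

Weight W = mg = 258 × 9.81 = 2531 N.
V_stall = √(2W/(ρ·S·CL,max)) = √(2 × 2531 / (1.11 × 11.7 × 1.54))
V_stall = √253.1 = 15.9 m/s

V_stall = 15.9 m/s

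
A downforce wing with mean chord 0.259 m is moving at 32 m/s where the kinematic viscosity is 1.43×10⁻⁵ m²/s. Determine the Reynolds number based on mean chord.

Re = v·c/ν = 32 × 0.259 / (1.43×10⁻⁵) = 5.8×10^5

Re = 5.8×10^5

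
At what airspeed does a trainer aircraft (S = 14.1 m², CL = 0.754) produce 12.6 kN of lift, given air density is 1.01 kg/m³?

L = ½ρv²S·CL ⇒ v = √(2L/(ρ·S·CL))
v = √(2 × 12600 / (1.01 × 14.1 × 0.754)) = √2347 = 48.4 m/s

v = 48.4 m/s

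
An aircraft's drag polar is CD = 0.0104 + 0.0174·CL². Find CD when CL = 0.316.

CD = 0.0104 + 0.0174 × 0.316² = 0.0104 + 0.001737 = 0.0121

CD = 0.0121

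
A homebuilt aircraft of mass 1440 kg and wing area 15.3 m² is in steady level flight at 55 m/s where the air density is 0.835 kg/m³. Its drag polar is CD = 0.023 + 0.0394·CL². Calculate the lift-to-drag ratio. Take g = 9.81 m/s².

Weight W = mg = 1440 × 9.81 = 14126 N; in level flight L = W.
q = ½ρv² = ½ × 0.835 × 55² = 1263 Pa.
CL = 2W/(ρv²S) = 2×14126/(0.835×55²×15.3) = 0.7311.
CD = 0.023 + 0.0394 × 0.7311² = 0.04406.
L/D = CL/CD = 0.7311 / 0.04406 = 16.6

L/D = 16.6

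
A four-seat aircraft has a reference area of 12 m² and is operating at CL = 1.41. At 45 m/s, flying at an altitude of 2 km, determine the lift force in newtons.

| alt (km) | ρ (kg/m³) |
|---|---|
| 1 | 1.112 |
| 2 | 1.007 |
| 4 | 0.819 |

At 2 km, from the table: ρ = 1.007 kg/m³.
Dynamic pressure q = ½ρv² = ½ × 1.007 × 45² = 1020 Pa.
L = q·S·CL = 1020 × 12 × 1.41 = 17300 N ≈ 17.3 kN

L = 17300 N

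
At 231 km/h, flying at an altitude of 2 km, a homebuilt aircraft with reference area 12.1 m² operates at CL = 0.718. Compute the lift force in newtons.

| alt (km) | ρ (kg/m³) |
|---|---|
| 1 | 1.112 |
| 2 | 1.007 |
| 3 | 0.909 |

At 2 km, from the table: ρ = 1.007 kg/m³.
Convert speed: v = 231 km/h ÷ 3.6 = 64.17 m/s.
Dynamic pressure q = ½ρv² = ½ × 1.007 × 64.17² = 2073 Pa.
L = q·S·CL = 2073 × 12.1 × 0.718 = 18000 N ≈ 18 kN

L = 18000 N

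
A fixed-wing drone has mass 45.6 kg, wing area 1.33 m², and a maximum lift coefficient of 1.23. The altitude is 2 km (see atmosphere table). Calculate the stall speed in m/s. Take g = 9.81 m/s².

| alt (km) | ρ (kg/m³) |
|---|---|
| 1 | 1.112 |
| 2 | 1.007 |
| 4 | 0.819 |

V_stall = 23.3 m/s

At 2 km, from the table: ρ = 1.007 kg/m³.
Stall occurs when L = W at CL,max. W = mg = 45.6 × 9.81 = 447.3 N.
From L = ½ρV²S·CL,max = W: V_stall = √(2W/(ρSCL,max)) = √(2·447.3/(1.007·1.33·1.23))
V_stall = √543.1 = 23.3 m/s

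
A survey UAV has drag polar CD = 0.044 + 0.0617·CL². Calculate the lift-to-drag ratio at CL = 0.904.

CD = 0.044 + 0.0617 × 0.904² = 0.09442
L/D = CL/CD = 0.904 / 0.09442 = 9.57

L/D = 9.57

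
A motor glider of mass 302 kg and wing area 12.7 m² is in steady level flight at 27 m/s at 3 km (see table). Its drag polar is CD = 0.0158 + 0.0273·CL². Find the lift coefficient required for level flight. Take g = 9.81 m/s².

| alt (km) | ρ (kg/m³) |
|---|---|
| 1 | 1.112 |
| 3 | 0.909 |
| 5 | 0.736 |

CL = 0.704

At 3 km, from the table: ρ = 0.909 kg/m³.
Weight W = mg = 302 × 9.81 = 2962.6 N; in level flight L = W.
q = ½ρv² = ½ × 0.909 × 27² = 331.3 Pa.
CL = W/(q·S) = 2962.6 / (331.3 × 12.7) = 0.7041.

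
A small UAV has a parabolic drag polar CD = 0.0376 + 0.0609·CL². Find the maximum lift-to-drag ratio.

(L/D)max = 10.4

For CD = CD0 + K·CL², (L/D)max occurs at CL* = √(CD0/K) and equals 1/(2√(K·CD0)).
(L/D)max = 1/(2√(0.0609 × 0.0376)) = 1/(2 × 0.04785) = 10.4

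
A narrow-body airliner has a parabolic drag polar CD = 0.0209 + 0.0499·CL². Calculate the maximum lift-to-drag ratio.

(L/D)max = 15.5

For CD = CD0 + K·CL², (L/D)max occurs at CL* = √(CD0/K) and equals 1/(2√(K·CD0)).
(L/D)max = 1/(2√(0.0499 × 0.0209)) = 1/(2 × 0.03229) = 15.5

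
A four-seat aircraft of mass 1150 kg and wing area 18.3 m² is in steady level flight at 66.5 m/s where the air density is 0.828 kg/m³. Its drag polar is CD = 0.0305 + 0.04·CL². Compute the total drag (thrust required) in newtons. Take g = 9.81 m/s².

Level flight ⇒ L = W = m·g = 1150 × 9.81 = 11282 N.
q = ½ρv² = ½ × 0.828 × 66.5² = 1831 Pa.
CL = W/(q·S) = 11282 / (1831 × 18.3) = 0.3367.
CD = 0.0305 + 0.04 × 0.3367² = 0.03504.
D = q·S·CD = 1831 × 18.3 × 0.03504 = 1174 N

D = 1170 N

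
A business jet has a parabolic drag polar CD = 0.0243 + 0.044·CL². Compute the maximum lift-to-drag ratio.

For CD = CD0 + K·CL², (L/D)max occurs at CL* = √(CD0/K) and equals 1/(2√(K·CD0)).
(L/D)max = 1/(2√(0.044 × 0.0243)) = 1/(2 × 0.0327) = 15.3

(L/D)max = 15.3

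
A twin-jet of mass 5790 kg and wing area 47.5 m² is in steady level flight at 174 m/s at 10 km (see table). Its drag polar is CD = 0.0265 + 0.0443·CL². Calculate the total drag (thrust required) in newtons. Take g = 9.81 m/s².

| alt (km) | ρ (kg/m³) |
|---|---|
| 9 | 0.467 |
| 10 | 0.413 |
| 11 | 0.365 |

At 10 km, from the table: ρ = 0.413 kg/m³.
In steady level flight, lift balances weight: W = mg = 5790 × 9.81 = 56800 N.
q = ½ρv² = ½ × 0.413 × 174² = 6252 Pa.
CL = W/(q·S) = 56800 / (6252 × 47.5) = 0.1913.
CD = 0.0265 + 0.0443 × 0.1913² = 0.02812.
D = q·S·CD = 6252 × 47.5 × 0.02812 = 8351 N

D = 8350 N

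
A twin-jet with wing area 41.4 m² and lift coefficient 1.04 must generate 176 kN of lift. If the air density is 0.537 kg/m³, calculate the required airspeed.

L = ½ρv²S·CL ⇒ v = √(2L/(ρ·S·CL))
v = √(2 × 1.76×10^5 / (0.537 × 41.4 × 1.04)) = √15220 = 123 m/s

v = 123 m/s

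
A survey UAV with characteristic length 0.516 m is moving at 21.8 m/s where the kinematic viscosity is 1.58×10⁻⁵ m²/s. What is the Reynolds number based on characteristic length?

Re = v·c/ν = 21.8 × 0.516 / (1.58×10⁻⁵) = 7.12×10^5

Re = 7.12×10^5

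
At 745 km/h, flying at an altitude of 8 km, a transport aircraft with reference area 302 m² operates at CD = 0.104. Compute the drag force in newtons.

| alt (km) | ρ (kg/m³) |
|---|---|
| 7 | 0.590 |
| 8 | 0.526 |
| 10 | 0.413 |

At 8 km, from the table: ρ = 0.526 kg/m³.
Convert speed: v = 745 km/h ÷ 3.6 = 206.9 m/s.
Dynamic pressure q = ½ρv² = ½ × 0.526 × 206.9² = 11260 Pa.
D = q·S·CD = 11260 × 302 × 0.104 = 3.54×10^5 N ≈ 354 kN

D = 3.54×10^5 N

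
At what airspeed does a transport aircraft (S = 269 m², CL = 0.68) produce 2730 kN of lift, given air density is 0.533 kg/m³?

v = 237 m/s

L = ½ρv²S·CL ⇒ v = √(2L/(ρ·S·CL))
v = √(2 × 2.73×10^6 / (0.533 × 269 × 0.68)) = √56000 = 237 m/s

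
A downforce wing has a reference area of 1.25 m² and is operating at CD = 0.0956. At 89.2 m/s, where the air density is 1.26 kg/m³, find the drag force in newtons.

D = 599 N

D = ½ρv²S·CD = ½ × 1.26 × 89.2² × 1.25 × 0.0956 = 599 N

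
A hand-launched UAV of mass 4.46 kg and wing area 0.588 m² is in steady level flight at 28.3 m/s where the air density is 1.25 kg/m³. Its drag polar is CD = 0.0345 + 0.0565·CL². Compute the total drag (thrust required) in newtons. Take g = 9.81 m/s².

D = 10.5 N

In steady level flight, lift balances weight: W = mg = 4.46 × 9.81 = 43.753 N.
q = ½ρv² = ½ × 1.25 × 28.3² = 500.6 Pa.
CL = 2W/(ρv²S) = 2×43.753/(1.25×28.3²×0.588) = 0.1487.
CD = 0.0345 + 0.0565 × 0.1487² = 0.03575.
D = q·S·CD = 500.6 × 0.588 × 0.03575 = 10.52 N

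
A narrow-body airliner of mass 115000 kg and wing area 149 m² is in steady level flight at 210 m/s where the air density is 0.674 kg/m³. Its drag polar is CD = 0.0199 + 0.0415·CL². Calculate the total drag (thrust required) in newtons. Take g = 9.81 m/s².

D = 67900 N

Weight W = mg = 115000 × 9.81 = 1.1282×10^6 N; in level flight L = W.
Dynamic pressure q = 0.5 × 0.674 × 210² = 14860 Pa.
CL = 2W/(ρv²S) = 2×1.1282×10^6/(0.674×210²×149) = 0.5095.
CD = 0.0199 + 0.0415 × 0.5095² = 0.03067.
D = q·S·CD = 14860 × 149 × 0.03067 = 67920 N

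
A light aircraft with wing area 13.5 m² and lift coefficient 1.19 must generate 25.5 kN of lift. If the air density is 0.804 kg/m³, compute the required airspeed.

L = ½ρv²S·CL ⇒ v = √(2L/(ρ·S·CL))
v = √(2 × 25500 / (0.804 × 13.5 × 1.19)) = √3949 = 62.8 m/s

v = 62.8 m/s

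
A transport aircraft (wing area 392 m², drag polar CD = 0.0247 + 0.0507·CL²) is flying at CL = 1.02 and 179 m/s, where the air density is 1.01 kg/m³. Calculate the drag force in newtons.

D = 4.91×10^5 N

CD = 0.0247 + 0.0507 × 1.02² = 0.07745
D = ½ρv²S·CD = ½ × 1.01 × 179² × 392 × 0.07745 = 4.91×10^5 N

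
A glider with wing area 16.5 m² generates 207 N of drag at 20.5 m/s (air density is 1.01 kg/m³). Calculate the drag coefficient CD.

From D = ½ρv²S·CD, rearranging gives CD = 2D/(ρv²S).
CD = 2 × 207 / (1.01 × 20.5² × 16.5) = 0.0591

CD = 0.0591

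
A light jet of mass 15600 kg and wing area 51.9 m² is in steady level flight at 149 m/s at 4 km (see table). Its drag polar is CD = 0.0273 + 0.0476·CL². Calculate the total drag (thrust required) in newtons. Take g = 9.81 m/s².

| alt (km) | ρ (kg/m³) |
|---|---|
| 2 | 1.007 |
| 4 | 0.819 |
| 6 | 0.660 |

D = 15200 N

At 4 km, from the table: ρ = 0.819 kg/m³.
In steady level flight, lift balances weight: W = mg = 15600 × 9.81 = 1.5304×10^5 N.
Dynamic pressure q = 0.5 × 0.819 × 149² = 9091 Pa.
CL = W/(q·S) = 1.5304×10^5 / (9091 × 51.9) = 0.3243.
CD = 0.0273 + 0.0476 × 0.3243² = 0.03231.
D = q·S·CD = 9091 × 51.9 × 0.03231 = 15240 N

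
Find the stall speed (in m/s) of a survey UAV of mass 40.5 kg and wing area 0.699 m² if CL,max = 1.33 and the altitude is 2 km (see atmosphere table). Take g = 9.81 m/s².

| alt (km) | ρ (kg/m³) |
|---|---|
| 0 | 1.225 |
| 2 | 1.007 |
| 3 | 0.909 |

V_stall = 29.1 m/s

At 2 km, from the table: ρ = 1.007 kg/m³.
At stall, lift equals weight: L = W = m·g = 40.5 × 9.81 = 397.3 N.
V_stall = √(2W/(ρ·S·CL,max)) = √(2 × 397.3 / (1.007 × 0.699 × 1.33))
V_stall = √848.8 = 29.1 m/s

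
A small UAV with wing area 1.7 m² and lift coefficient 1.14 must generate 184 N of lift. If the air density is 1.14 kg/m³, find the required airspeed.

L = ½ρv²S·CL ⇒ v = √(2L/(ρ·S·CL))
v = √(2 × 184 / (1.14 × 1.7 × 1.14)) = √166.6 = 12.9 m/s

v = 12.9 m/s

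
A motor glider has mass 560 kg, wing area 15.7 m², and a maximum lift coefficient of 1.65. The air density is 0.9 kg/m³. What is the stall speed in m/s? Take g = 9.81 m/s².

Stall occurs when L = W at CL,max. W = mg = 560 × 9.81 = 5494 N.
V_stall = √(2W/(ρ·S·CL,max)) = √(2 × 5494 / (0.9 × 15.7 × 1.65))
V_stall = √471.3 = 21.7 m/s

V_stall = 21.7 m/s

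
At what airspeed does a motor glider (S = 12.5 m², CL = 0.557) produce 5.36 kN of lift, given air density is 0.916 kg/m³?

L = ½ρv²S·CL ⇒ v = √(2L/(ρ·S·CL))
v = √(2 × 5360 / (0.916 × 12.5 × 0.557)) = √1681 = 41 m/s

v = 41 m/s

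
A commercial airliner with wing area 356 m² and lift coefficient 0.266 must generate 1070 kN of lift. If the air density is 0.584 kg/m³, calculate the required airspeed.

L = ½ρv²S·CL ⇒ v = √(2L/(ρ·S·CL))
v = √(2 × 1.07×10^6 / (0.584 × 356 × 0.266)) = √38700 = 197 m/s

v = 197 m/s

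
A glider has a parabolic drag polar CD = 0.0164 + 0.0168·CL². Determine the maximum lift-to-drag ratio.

(L/D)max = 30.1

For CD = CD0 + K·CL², (L/D)max occurs at CL* = √(CD0/K) and equals 1/(2√(K·CD0)).
(L/D)max = 1/(2√(0.0168 × 0.0164)) = 1/(2 × 0.0166) = 30.1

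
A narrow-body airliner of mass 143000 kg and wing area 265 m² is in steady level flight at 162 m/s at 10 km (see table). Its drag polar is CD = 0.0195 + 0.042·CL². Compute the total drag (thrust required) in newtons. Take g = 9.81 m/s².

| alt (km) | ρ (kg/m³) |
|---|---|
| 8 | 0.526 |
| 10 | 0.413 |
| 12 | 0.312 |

D = 85600 N

At 10 km, from the table: ρ = 0.413 kg/m³.
Level flight ⇒ L = W = m·g = 143000 × 9.81 = 1.4028×10^6 N.
q = ½ρv² = ½ × 0.413 × 162² = 5419 Pa.
CL = 2W/(ρv²S) = 2×1.4028×10^6/(0.413×162²×265) = 0.9768.
CD = 0.0195 + 0.042 × 0.9768² = 0.05957.
D = q·S·CD = 5419 × 265 × 0.05957 = 85560 N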